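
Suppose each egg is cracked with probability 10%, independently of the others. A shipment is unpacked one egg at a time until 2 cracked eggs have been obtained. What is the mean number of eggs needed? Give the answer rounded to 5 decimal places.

20.00000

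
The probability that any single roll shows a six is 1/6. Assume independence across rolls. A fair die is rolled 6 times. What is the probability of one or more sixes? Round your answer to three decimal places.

0.665

P(at least one) = 1 − P(none) = 1 − (1 − 0.166667)^6
= 1 − 0.33490 = 0.66510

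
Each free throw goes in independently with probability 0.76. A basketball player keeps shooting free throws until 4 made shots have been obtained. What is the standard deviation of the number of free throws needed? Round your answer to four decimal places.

1.2892

Y = total free throws until the fourth success; negative binomial with r=4, p=0.76.
SD(Y) = √[r(1−p)/p²] = √(1.662050) = 1.289205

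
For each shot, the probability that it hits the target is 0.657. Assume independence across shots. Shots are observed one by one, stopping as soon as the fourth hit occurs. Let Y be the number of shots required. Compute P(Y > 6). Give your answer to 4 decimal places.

Needing more than 6 shots ⇔ fewer than 4 successes in the first 6. With X ~ Binomial(6, 0.657), P(Y > 6) = P(X ≤ 3).
  k=0: C(6,0)·0.657^0·0.343^6 = 0.001628
  k=1: C(6,1)·0.657^1·0.343^5 = 0.018715
  k=2: C(6,2)·0.657^2·0.343^4 = 0.089619
  k=3: C(6,3)·0.657^3·0.343^3 = 0.228880
P(X ≤ 3) = 0.338842

0.3388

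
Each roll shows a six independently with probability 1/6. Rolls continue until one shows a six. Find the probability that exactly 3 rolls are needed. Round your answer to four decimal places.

Geometric (trials to first success), p = 0.166667.
P(Y = 3) = (1−p)^2 · p = 0.69444 · 0.166667 = 0.115741

0.1157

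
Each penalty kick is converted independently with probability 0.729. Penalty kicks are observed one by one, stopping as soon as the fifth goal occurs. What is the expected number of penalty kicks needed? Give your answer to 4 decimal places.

6.8587

Y = total penalty kicks until the fifth success; negative binomial with r=5, p=0.729.
E[Y] = r / p = 5 / 0.729 = 6.858711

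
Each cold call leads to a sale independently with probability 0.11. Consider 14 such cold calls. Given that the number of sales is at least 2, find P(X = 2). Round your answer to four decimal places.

X ~ Binomial(14, 0.11). Want P(X=2 | X≥2) = P(X=2) / P(X≥2).
P(X=2) = C(14,2)·0.11^2·0.89^12 = 0.271961
P(X≥2) = 1 − 0.195641 − 0.338525 = 0.465834
Ratio = 0.271961 / 0.465834 = 0.583816

0.5838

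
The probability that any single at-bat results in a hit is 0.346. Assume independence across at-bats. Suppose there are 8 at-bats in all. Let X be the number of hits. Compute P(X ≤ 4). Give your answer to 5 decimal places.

X ~ Binomial(8, 0.346); P(X ≤ 4) = Σ C(8,k) p^k (1−p)^(8−k) over k:
  k=0: C(8,0)·0.346^0·0.654^8 = 0.0334674
  k=1: C(8,1)·0.346^1·0.654^7 = 0.1416480
  k=2: C(8,2)·0.346^2·0.654^6 = 0.2622870
  k=3: C(8,3)·0.346^3·0.654^5 = 0.2775269
  k=4: C(8,4)·0.346^4·0.654^4 = 0.1835327
Total = 0.8984619

0.89846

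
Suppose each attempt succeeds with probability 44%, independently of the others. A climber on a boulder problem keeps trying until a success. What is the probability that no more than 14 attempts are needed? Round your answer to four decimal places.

Y = number of attempts to the first success; geometric, p = 0.44.
P(Y ≤ 14) = 1 − (1−p)^14 = 1 − 0.000298 = 0.999702

0.9997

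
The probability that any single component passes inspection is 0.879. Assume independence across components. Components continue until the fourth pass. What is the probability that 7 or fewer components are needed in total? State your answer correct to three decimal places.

0.994

Finishing within 7 components ⇔ at least 4 successes in the first 7. With X ~ Binomial(7, 0.879), P(Y ≤ 7) = 1 − P(X ≤ 3).
  k=0: C(7,0)·0.879^0·0.121^7 = 0.00000
  k=1: C(7,1)·0.879^1·0.121^6 = 0.00002
  k=2: C(7,2)·0.879^2·0.121^5 = 0.00042
  k=3: C(7,3)·0.879^3·0.121^4 = 0.00510
1 − 0.00554 = 0.99446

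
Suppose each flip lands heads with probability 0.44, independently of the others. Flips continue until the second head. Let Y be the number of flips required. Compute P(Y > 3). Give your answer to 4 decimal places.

Needing more than 3 flips ⇔ fewer than 2 successes in the first 3. With X ~ Binomial(3, 0.44), P(Y > 3) = P(X ≤ 1).
  k=0: C(3,0)·0.44^0·0.56^3 = 0.175616
  k=1: C(3,1)·0.44^1·0.56^2 = 0.413952
P(X ≤ 1) = 0.589568

0.5896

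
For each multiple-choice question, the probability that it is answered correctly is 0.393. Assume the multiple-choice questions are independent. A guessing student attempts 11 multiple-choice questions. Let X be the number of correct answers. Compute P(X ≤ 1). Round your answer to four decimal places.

X ~ Binomial(11, 0.393); P(X ≤ 1) = Σ C(11,k) p^k (1−p)^(11−k) over k:
  k=0: C(11,0)·0.393^0·0.607^11 = 0.004122
  k=1: C(11,1)·0.393^1·0.607^10 = 0.029354
Total = 0.033476

0.0335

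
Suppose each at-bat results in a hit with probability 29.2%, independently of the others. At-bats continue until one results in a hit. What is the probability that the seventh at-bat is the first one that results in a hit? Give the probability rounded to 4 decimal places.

0.0368

Geometric (trials to first success), p = 0.292.
P(Y = 7) = (1−p)^6 · p = 0.12595 · 0.292 = 0.036778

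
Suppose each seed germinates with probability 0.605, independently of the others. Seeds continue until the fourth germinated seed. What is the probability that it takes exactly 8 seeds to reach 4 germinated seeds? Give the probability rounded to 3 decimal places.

0.114

Y = trial on which the fourth success occurs; negative binomial, r=4, p=0.605.
P(Y=8) = C(7,3) · p^4 · (1−p)^4
= 35 · 0.13397 · 0.024344 = 0.11415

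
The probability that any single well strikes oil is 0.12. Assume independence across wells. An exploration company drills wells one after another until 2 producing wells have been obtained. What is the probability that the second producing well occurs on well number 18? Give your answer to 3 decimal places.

0.032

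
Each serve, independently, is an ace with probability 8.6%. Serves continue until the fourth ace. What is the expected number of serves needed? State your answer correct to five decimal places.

Y = total serves until the fourth success; negative binomial with r=4, p=0.086.
E[Y] = r / p = 4 / 0.086 = 46.5116279

46.51163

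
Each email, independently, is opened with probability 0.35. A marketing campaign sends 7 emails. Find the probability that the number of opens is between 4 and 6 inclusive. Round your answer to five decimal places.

X ~ Binomial(7, 0.35); P(4 ≤ X ≤ 6) = Σ C(7,k) p^k (1−p)^(7−k) over k:
  k=4: C(7,4)·0.35^4·0.65^3 = 0.1442382
  k=5: C(7,5)·0.35^5·0.65^2 = 0.0466000
  k=6: C(7,6)·0.35^6·0.65^1 = 0.0083641
Total = 0.1992023

0.19920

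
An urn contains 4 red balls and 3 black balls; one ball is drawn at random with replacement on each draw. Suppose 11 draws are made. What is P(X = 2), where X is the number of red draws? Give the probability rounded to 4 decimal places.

0.0088

X ~ Binomial(n=11, p=0.571429).
P(X=2) = C(11,2) · p^2 · (1−p)^9
= 55 · 0.32653 · 0.00048776 = 0.008760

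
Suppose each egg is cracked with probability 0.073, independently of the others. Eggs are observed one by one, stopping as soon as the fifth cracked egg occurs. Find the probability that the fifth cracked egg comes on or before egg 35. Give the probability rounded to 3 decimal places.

0.109

Finishing within 35 eggs ⇔ at least 5 successes in the first 35. With X ~ Binomial(35, 0.073), P(Y ≤ 35) = 1 − P(X ≤ 4).
  k=0: C(35,0)·0.073^0·0.927^35 = 0.07044
  k=1: C(35,1)·0.073^1·0.927^34 = 0.19413
  k=2: C(35,2)·0.073^2·0.927^33 = 0.25989
  k=3: C(35,3)·0.073^3·0.927^32 = 0.22513
  k=4: C(35,4)·0.073^4·0.927^31 = 0.14183
1 − 0.89142 = 0.10858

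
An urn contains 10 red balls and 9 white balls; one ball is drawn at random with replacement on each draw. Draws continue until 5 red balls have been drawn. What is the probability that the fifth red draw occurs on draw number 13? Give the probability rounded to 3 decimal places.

Y = trial on which the fifth success occurs; negative binomial, r=5, p=0.526316.
P(Y=13) = C(12,4) · p^5 · (1−p)^8
= 495 · 0.040386 · 0.0025346 = 0.05067

0.051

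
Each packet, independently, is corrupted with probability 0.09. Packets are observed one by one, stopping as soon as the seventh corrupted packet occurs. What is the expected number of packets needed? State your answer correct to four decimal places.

Y = total packets until the seventh success; negative binomial with r=7, p=0.09.
E[Y] = r / p = 7 / 0.09 = 77.777778

77.7778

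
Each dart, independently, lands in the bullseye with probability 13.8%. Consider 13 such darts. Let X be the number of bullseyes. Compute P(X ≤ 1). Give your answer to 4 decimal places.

X ~ Binomial(13, 0.138); P(X ≤ 1) = Σ C(13,k) p^k (1−p)^(13−k) over k:
  k=0: C(13,0)·0.138^0·0.862^13 = 0.145076
  k=1: C(13,1)·0.138^1·0.862^12 = 0.301932
Total = 0.447008

0.4470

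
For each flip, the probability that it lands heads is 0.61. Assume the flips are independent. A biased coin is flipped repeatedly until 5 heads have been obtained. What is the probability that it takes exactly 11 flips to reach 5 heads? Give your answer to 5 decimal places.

Y = trial on which the fifth success occurs; negative binomial, r=5, p=0.61.
P(Y=11) = C(10,4) · p^5 · (1−p)^6
= 210 · 0.08446 · 0.0035187 = 0.0624103

0.06241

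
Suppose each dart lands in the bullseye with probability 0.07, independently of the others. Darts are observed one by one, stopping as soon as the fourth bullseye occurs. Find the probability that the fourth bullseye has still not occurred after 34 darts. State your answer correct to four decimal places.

Needing more than 34 darts ⇔ fewer than 4 successes in the first 34. With X ~ Binomial(34, 0.07), P(Y > 34) = P(X ≤ 3).
  k=0: C(34,0)·0.07^0·0.93^34 = 0.084805
  k=1: C(34,1)·0.07^1·0.93^33 = 0.217027
  k=2: C(34,2)·0.07^2·0.93^32 = 0.269534
  k=3: C(34,3)·0.07^3·0.93^31 = 0.216400
P(X ≤ 3) = 0.787766

0.7878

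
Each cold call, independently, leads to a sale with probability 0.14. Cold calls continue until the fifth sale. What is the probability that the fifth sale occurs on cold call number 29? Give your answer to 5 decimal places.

Y = trial on which the fifth success occurs; negative binomial, r=5, p=0.14.
P(Y=29) = C(28,4) · p^5 · (1−p)^24
= 20475 · 5.3782e-05 · 0.026789 = 0.0295003

0.02950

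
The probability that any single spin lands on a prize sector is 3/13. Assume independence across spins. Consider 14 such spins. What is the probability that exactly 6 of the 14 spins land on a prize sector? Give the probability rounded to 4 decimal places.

X ~ Binomial(n=14, p=0.230769).
P(X=6) = C(14,6) · p^6 · (1−p)^8
= 3003 · 0.00015103 · 0.12259 = 0.055600

0.0556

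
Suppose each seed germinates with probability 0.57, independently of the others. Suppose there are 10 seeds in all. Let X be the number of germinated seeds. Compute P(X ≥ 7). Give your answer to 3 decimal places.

0.310

X ~ Binomial(10, 0.57); P(X ≥ 7) = Σ C(10,k) p^k (1−p)^(10−k) over k:
  k=7: C(10,7)·0.57^7·0.43^3 = 0.18651
  k=8: C(10,8)·0.57^8·0.43^2 = 0.09271
  k=9: C(10,9)·0.57^9·0.43^1 = 0.02731
  k=10: C(10,10)·0.57^10·0.43^0 = 0.00362
Total = 0.31016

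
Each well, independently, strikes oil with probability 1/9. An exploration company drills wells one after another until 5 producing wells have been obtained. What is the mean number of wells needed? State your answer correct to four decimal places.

45.0000

Y = total wells until the fifth success; negative binomial with r=5, p=0.111111.
E[Y] = r / p = 5 / 0.111111 = 45.000000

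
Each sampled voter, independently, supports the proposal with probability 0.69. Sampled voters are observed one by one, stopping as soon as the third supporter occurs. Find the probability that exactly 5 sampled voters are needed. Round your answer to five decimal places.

0.18942

Y = trial on which the third success occurs; negative binomial, r=3, p=0.69.
P(Y=5) = C(4,2) · p^3 · (1−p)^2
= 6 · 0.32851 · 0.0961 = 0.1894183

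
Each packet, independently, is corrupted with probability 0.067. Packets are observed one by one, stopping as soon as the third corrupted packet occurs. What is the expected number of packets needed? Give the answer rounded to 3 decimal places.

Y = total packets until the third success; negative binomial with r=3, p=0.067.
E[Y] = r / p = 3 / 0.067 = 44.77612

44.776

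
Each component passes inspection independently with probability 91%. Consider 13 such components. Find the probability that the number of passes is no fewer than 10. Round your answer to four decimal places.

0.9758

X ~ Binomial(13, 0.91); P(X ≥ 10) = Σ C(13,k) p^k (1−p)^(13−k) over k:
  k=10: C(13,10)·0.91^10·0.09^3 = 0.081191
  k=11: C(13,11)·0.91^11·0.09^2 = 0.223890
  k=12: C(13,12)·0.91^12·0.09^1 = 0.377296
  k=13: C(13,13)·0.91^13·0.09^0 = 0.293453
Total = 0.975830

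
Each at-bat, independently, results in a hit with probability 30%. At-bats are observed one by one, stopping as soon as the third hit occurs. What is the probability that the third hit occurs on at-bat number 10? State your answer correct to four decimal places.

Y = trial on which the third success occurs; negative binomial, r=3, p=0.30.
P(Y=10) = C(9,2) · p^3 · (1−p)^7
= 36 · 0.027 · 0.082354 = 0.080048

0.0800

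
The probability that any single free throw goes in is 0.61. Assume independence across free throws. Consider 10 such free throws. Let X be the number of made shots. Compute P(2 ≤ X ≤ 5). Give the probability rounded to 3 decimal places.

X ~ Binomial(10, 0.61); P(2 ≤ X ≤ 5) = Σ C(10,k) p^k (1−p)^(10−k) over k:
  k=2: C(10,2)·0.61^2·0.39^8 = 0.00896
  k=3: C(10,3)·0.61^3·0.39^7 = 0.03738
  k=4: C(10,4)·0.61^4·0.39^6 = 0.10231
  k=5: C(10,5)·0.61^5·0.39^5 = 0.19203
Total = 0.34068

0.341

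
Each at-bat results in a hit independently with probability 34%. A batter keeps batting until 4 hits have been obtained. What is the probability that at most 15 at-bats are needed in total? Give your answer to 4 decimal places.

Finishing within 15 at-bats ⇔ at least 4 successes in the first 15. With X ~ Binomial(15, 0.34), P(Y ≤ 15) = 1 − P(X ≤ 3).
  k=0: C(15,0)·0.34^0·0.66^15 = 0.001964
  k=1: C(15,1)·0.34^1·0.66^14 = 0.015177
  k=2: C(15,2)·0.34^2·0.66^13 = 0.054729
  k=3: C(15,3)·0.34^3·0.66^12 = 0.122173
1 − 0.194043 = 0.805957

0.8060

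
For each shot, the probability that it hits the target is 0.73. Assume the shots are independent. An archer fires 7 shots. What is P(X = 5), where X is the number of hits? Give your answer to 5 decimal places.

0.31737

X ~ Binomial(n=7, p=0.73).
P(X=5) = C(7,5) · p^5 · (1−p)^2
= 21 · 0.20731 · 0.0729 = 0.3173665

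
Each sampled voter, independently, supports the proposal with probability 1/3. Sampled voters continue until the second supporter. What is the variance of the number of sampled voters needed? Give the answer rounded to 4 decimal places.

12.0000

Y = total sampled voters until the second success; negative binomial with r=2, p=0.333333.
Var(Y) = r(1−p)/p² = 2·0.666667 / 0.333333² = 12.000000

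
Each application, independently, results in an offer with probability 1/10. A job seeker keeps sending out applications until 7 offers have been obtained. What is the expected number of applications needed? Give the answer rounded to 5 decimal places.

Y = total applications until the seventh success; negative binomial with r=7, p=0.10.
E[Y] = r / p = 7 / 0.10 = 70.0000000

70.00000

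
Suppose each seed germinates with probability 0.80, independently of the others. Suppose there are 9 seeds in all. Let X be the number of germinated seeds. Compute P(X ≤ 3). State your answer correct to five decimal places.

X ~ Binomial(9, 0.80); P(X ≤ 3) = Σ C(9,k) p^k (1−p)^(9−k) over k:
  k=0: C(9,0)·0.80^0·0.20^9 = 0.0000005
  k=1: C(9,1)·0.80^1·0.20^8 = 0.0000184
  k=2: C(9,2)·0.80^2·0.20^7 = 0.0002949
  k=3: C(9,3)·0.80^3·0.20^6 = 0.0027525
Total = 0.0030664

0.00307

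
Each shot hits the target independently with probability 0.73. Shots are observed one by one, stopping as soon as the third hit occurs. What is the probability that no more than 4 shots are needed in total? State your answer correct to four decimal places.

Finishing within 4 shots ⇔ at least 3 successes in the first 4. With X ~ Binomial(4, 0.73), P(Y ≤ 4) = 1 − P(X ≤ 2).
  k=0: C(4,0)·0.73^0·0.27^4 = 0.005314
  k=1: C(4,1)·0.73^1·0.27^3 = 0.057474
  k=2: C(4,2)·0.73^2·0.27^2 = 0.233090
1 − 0.295879 = 0.704121

0.7041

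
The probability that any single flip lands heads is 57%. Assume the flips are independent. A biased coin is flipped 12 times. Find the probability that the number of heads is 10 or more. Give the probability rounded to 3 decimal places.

0.056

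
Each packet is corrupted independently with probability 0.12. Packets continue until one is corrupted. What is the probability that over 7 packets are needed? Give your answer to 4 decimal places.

Y = number of packets to the first success; geometric, p = 0.12.
P(Y > 7) = P(first 7 all fail) = (1−p)^7 = 0.408676

0.4087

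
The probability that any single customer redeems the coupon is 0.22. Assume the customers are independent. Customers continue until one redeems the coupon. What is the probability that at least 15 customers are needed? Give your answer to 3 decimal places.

0.031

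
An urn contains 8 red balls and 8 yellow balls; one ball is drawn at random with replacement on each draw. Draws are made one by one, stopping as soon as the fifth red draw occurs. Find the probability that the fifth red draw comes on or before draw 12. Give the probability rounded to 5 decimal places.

0.80615

Finishing within 12 draws ⇔ at least 5 successes in the first 12. With X ~ Binomial(12, 0.50), P(Y ≤ 12) = 1 − P(X ≤ 4).
  k=0: C(12,0)·0.50^0·0.50^12 = 0.0002441
  k=1: C(12,1)·0.50^1·0.50^11 = 0.0029297
  k=2: C(12,2)·0.50^2·0.50^10 = 0.0161133
  k=3: C(12,3)·0.50^3·0.50^9 = 0.0537109
  k=4: C(12,4)·0.50^4·0.50^8 = 0.1208496
1 − 0.1938477 = 0.8061523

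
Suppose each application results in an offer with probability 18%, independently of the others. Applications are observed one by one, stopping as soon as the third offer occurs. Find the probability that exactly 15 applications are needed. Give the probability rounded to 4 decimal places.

Y = trial on which the third success occurs; negative binomial, r=3, p=0.18.
P(Y=15) = C(14,2) · p^3 · (1−p)^12
= 91 · 0.005832 · 0.09242 = 0.049048

0.0490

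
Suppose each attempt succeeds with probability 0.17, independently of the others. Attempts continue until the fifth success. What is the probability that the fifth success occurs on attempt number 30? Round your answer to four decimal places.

0.0320

Y = trial on which the fifth success occurs; negative binomial, r=5, p=0.17.
P(Y=30) = C(29,4) · p^5 · (1−p)^25
= 23751 · 0.00014199 · 0.0094831 = 0.031980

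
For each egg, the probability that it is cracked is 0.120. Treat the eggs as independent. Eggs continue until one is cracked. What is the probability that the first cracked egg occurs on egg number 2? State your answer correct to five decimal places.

0.10560

Geometric (trials to first success), p = 0.12.
P(Y = 2) = (1−p)^1 · p = 0.88 · 0.12 = 0.1056000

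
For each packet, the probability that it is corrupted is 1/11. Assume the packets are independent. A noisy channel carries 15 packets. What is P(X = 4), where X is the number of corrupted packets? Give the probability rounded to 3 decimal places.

X ~ Binomial(n=15, p=0.090909).
P(X=4) = C(15,4) · p^4 · (1−p)^11
= 1365 · 6.8301e-05 · 0.35049 = 0.03268

0.033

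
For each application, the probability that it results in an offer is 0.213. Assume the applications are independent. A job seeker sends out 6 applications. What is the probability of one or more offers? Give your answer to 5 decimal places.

0.76240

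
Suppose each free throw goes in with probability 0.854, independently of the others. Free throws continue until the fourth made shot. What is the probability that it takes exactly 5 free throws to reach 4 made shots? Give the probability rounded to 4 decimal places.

0.3106

Y = trial on which the fourth success occurs; negative binomial, r=4, p=0.854.
P(Y=5) = C(4,3) · p^4 · (1−p)^1
= 4 · 0.5319 · 0.146 = 0.310631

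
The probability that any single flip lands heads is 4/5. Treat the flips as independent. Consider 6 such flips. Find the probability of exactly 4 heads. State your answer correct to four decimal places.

X ~ Binomial(n=6, p=0.80).
P(X=4) = C(6,4) · p^4 · (1−p)^2
= 15 · 0.4096 · 0.04 = 0.245760

0.2458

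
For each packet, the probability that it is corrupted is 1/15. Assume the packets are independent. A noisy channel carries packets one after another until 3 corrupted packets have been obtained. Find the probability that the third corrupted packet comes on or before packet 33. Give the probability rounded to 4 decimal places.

0.3791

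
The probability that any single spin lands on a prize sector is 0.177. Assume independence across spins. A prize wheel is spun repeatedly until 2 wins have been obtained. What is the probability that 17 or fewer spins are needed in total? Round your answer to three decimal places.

0.830

Finishing within 17 spins ⇔ at least 2 successes in the first 17. With X ~ Binomial(17, 0.177), P(Y ≤ 17) = 1 − P(X ≤ 1).
  k=0: C(17,0)·0.177^0·0.823^17 = 0.03646
  k=1: C(17,1)·0.177^1·0.823^16 = 0.13330
1 − 0.16976 = 0.83024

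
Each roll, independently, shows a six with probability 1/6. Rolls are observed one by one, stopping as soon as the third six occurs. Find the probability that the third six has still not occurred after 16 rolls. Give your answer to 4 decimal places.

0.4868

Needing more than 16 rolls ⇔ fewer than 3 successes in the first 16. With X ~ Binomial(16, 0.166667), P(Y > 16) = P(X ≤ 2).
  k=0: C(16,0)·0.166667^0·0.833333^16 = 0.054088
  k=1: C(16,1)·0.166667^1·0.833333^15 = 0.173081
  k=2: C(16,2)·0.166667^2·0.833333^14 = 0.259622
P(X ≤ 2) = 0.486791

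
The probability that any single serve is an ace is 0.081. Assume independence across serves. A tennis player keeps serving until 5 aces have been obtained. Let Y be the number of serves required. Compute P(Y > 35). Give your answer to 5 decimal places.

0.85020

Needing more than 35 serves ⇔ fewer than 5 successes in the first 35. With X ~ Binomial(35, 0.081), P(Y > 35) = P(X ≤ 4).
  k=0: C(35,0)·0.081^0·0.919^35 = 0.0520047
  k=1: C(35,1)·0.081^1·0.919^34 = 0.1604281
  k=2: C(35,2)·0.081^2·0.919^33 = 0.2403803
  k=3: C(35,3)·0.081^3·0.919^32 = 0.2330564
  k=4: C(35,4)·0.081^4·0.919^31 = 0.1643314
P(X ≤ 4) = 0.8502010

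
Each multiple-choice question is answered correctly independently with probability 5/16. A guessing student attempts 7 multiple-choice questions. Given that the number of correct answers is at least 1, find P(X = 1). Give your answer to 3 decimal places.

0.249

X ~ Binomial(7, 0.3125). Want P(X=1 | X≥1) = P(X=1) / P(X≥1).
P(X=1) = C(7,1)·0.3125^1·0.6875^6 = 0.23099
P(X≥1) = 1 − 0.07260 = 0.92740
Ratio = 0.23099 / 0.92740 = 0.24907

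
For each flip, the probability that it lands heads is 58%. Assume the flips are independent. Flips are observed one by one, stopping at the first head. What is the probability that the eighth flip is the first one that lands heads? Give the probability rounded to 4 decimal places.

Geometric (trials to first success), p = 0.58.
P(Y = 8) = (1−p)^7 · p = 0.0023054 · 0.58 = 0.001337

0.0013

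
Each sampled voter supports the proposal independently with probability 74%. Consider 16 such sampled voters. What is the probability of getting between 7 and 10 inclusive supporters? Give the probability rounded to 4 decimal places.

X ~ Binomial(16, 0.74); P(7 ≤ X ≤ 10) = Σ C(16,k) p^k (1−p)^(16−k) over k:
  k=7: C(16,7)·0.74^7·0.26^9 = 0.007548
  k=8: C(16,8)·0.74^8·0.26^8 = 0.024167
  k=9: C(16,9)·0.74^9·0.26^7 = 0.061140
  k=10: C(16,10)·0.74^10·0.26^6 = 0.121810
Total = 0.214664

0.2147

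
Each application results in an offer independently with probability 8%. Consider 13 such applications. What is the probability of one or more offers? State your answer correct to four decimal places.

0.6617

P(at least one) = 1 − P(none) = 1 − (1 − 0.08)^13
= 1 − 0.338253 = 0.661747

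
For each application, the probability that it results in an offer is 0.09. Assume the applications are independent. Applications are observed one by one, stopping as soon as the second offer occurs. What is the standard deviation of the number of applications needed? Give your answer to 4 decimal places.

14.9897

Y = total applications until the second success; negative binomial with r=2, p=0.09.
SD(Y) = √[r(1−p)/p²] = √(224.691358) = 14.989708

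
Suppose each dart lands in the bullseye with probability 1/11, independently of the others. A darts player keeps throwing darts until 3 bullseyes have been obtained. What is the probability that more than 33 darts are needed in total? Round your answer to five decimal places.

0.41248

Needing more than 33 darts ⇔ fewer than 3 successes in the first 33. With X ~ Binomial(33, 0.090909), P(Y > 33) = P(X ≤ 2).
  k=0: C(33,0)·0.090909^0·0.909091^33 = 0.0430568
  k=1: C(33,1)·0.090909^1·0.909091^32 = 0.1420873
  k=2: C(33,2)·0.090909^2·0.909091^31 = 0.2273397
P(X ≤ 2) = 0.4124838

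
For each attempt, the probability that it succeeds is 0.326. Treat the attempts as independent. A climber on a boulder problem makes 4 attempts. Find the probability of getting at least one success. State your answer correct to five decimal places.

P(at least one) = 1 − P(none) = 1 − (1 − 0.326)^4
= 1 − 0.2063667 = 0.7936333

0.79363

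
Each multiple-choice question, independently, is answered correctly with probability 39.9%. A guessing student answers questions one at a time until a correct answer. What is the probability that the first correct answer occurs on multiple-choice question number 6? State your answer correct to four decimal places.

Geometric (trials to first success), p = 0.399.
P(Y = 6) = (1−p)^5 · p = 0.07841 · 0.399 = 0.031286

0.0313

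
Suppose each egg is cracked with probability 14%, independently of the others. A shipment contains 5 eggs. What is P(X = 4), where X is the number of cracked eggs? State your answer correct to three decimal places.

0.002

X ~ Binomial(n=5, p=0.14).
P(X=4) = C(5,4) · p^4 · (1−p)^1
= 5 · 0.00038416 · 0.86 = 0.00165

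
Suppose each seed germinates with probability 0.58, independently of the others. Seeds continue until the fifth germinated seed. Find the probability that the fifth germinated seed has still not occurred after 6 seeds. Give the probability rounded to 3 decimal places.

0.797

Needing more than 6 seeds ⇔ fewer than 5 successes in the first 6. With X ~ Binomial(6, 0.58), P(Y > 6) = P(X ≤ 4).
  k=0: C(6,0)·0.58^0·0.42^6 = 0.00549
  k=1: C(6,1)·0.58^1·0.42^5 = 0.04548
  k=2: C(6,2)·0.58^2·0.42^4 = 0.15702
  k=3: C(6,3)·0.58^3·0.42^3 = 0.28911
  k=4: C(6,4)·0.58^4·0.42^2 = 0.29943
P(X ≤ 4) = 0.79653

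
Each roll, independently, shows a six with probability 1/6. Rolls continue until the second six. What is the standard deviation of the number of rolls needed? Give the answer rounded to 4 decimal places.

7.7460

Y = total rolls until the second success; negative binomial with r=2, p=0.166667.
SD(Y) = √[r(1−p)/p²] = √(60.000000) = 7.745967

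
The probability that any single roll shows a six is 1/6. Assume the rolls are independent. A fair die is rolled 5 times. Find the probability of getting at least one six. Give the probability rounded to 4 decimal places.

0.5981

P(at least one) = 1 − P(none) = 1 − (1 − 0.166667)^5
= 1 − 0.401878 = 0.598122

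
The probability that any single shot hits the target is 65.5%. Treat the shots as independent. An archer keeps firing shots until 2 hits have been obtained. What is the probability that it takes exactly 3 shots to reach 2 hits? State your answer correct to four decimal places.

0.2960

Y = trial on which the second success occurs; negative binomial, r=2, p=0.655.
P(Y=3) = C(2,1) · p^2 · (1−p)^1
= 2 · 0.42902 · 0.345 = 0.296027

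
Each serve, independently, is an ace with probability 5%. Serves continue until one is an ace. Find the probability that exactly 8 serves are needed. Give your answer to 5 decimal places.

Geometric (trials to first success), p = 0.05.
P(Y = 8) = (1−p)^7 · p = 0.69834 · 0.05 = 0.0349169

0.03492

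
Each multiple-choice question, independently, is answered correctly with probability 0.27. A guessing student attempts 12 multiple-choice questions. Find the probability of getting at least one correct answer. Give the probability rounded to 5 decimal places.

P(at least one) = 1 − P(none) = 1 − (1 − 0.27)^12
= 1 − 0.0229020 = 0.9770980

0.97710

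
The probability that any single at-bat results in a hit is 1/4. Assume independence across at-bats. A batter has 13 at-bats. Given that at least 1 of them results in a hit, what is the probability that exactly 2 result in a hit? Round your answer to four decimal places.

X ~ Binomial(13, 0.25). Want P(X=2 | X≥1) = P(X=2) / P(X≥1).
P(X=2) = C(13,2)·0.25^2·0.75^11 = 0.205896
P(X≥1) = 1 − 0.023757 = 0.976243
Ratio = 0.205896 / 0.976243 = 0.210907

0.2109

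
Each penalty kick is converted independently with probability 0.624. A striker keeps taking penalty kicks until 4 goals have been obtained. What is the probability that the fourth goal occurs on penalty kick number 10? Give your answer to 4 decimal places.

0.0360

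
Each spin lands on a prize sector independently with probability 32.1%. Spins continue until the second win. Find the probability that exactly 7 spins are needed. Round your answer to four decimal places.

Y = trial on which the second success occurs; negative binomial, r=2, p=0.321.
P(Y=7) = C(6,1) · p^2 · (1−p)^5
= 6 · 0.10304 · 0.14433 = 0.089230

0.0892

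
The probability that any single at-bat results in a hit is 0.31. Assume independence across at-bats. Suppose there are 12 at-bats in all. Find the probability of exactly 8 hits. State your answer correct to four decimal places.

0.0096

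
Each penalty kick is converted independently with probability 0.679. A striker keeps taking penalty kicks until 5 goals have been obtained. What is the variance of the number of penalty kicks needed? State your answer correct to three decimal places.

3.481

Y = total penalty kicks until the fifth success; negative binomial with r=5, p=0.679.
Var(Y) = r(1−p)/p² = 5·0.321 / 0.679² = 3.48125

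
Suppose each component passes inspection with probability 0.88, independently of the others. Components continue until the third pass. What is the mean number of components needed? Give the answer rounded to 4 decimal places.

3.4091

Y = total components until the third success; negative binomial with r=3, p=0.88.
E[Y] = r / p = 3 / 0.88 = 3.409091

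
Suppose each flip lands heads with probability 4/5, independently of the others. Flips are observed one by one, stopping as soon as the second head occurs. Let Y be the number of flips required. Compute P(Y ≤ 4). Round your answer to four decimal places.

0.9728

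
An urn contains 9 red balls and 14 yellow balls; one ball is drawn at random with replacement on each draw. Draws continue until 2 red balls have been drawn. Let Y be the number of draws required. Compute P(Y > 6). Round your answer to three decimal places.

0.247

Needing more than 6 draws ⇔ fewer than 2 successes in the first 6. With X ~ Binomial(6, 0.391304), P(Y > 6) = P(X ≤ 1).
  k=0: C(6,0)·0.391304^0·0.608696^6 = 0.05086
  k=1: C(6,1)·0.391304^1·0.608696^5 = 0.19619
P(X ≤ 1) = 0.24705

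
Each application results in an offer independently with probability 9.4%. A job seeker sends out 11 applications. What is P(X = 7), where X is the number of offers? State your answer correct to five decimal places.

X ~ Binomial(n=11, p=0.094).
P(X=7) = C(11,7) · p^7 · (1−p)^4
= 330 · 6.4848e-08 · 0.67377 = 0.0000144

0.00001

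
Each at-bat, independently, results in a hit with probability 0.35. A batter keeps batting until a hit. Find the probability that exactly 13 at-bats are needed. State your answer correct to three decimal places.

0.002

Geometric (trials to first success), p = 0.35.
P(Y = 13) = (1−p)^12 · p = 0.005688 · 0.35 = 0.00199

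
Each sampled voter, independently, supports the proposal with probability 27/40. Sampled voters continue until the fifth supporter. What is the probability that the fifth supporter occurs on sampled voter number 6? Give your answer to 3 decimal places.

0.228

Y = trial on which the fifth success occurs; negative binomial, r=5, p=0.675.
P(Y=6) = C(5,4) · p^5 · (1−p)^1
= 5 · 0.14013 · 0.325 = 0.22770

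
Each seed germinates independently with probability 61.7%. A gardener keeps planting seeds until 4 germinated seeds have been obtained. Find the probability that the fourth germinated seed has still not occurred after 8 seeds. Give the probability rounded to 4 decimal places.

0.1485

Needing more than 8 seeds ⇔ fewer than 4 successes in the first 8. With X ~ Binomial(8, 0.617), P(Y > 8) = P(X ≤ 3).
  k=0: C(8,0)·0.617^0·0.383^8 = 0.000463
  k=1: C(8,1)·0.617^1·0.383^7 = 0.005967
  k=2: C(8,2)·0.617^2·0.383^6 = 0.033645
  k=3: C(8,3)·0.617^3·0.383^5 = 0.108402
P(X ≤ 3) = 0.148477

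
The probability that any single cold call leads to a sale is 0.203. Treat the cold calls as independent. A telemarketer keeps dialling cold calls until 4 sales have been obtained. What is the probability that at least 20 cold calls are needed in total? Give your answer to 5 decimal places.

0.44207

Needing more than 19 cold calls ⇔ fewer than 4 successes in the first 19. With X ~ Binomial(19, 0.203), P(Y > 19) = P(X ≤ 3).
  k=0: C(19,0)·0.203^0·0.797^19 = 0.0134186
  k=1: C(19,1)·0.203^1·0.797^18 = 0.0649381
  k=2: C(19,2)·0.203^2·0.797^17 = 0.1488606
  k=3: C(19,3)·0.203^3·0.797^16 = 0.2148548
P(X ≤ 3) = 0.4420721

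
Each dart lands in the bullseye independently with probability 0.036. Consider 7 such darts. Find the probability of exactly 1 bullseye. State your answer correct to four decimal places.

X ~ Binomial(n=7, p=0.036).
P(X=1) = C(7,1) · p^1 · (1−p)^6
= 7 · 0.036 · 0.80253 = 0.202238

0.2022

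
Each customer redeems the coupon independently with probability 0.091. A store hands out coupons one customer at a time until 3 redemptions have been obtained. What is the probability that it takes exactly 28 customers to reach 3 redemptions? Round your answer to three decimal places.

0.024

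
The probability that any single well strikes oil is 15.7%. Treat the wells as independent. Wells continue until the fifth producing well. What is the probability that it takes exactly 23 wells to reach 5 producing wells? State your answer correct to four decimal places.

Y = trial on which the fifth success occurs; negative binomial, r=5, p=0.157.
P(Y=23) = C(22,4) · p^5 · (1−p)^18
= 7315 · 9.5389e-05 · 0.046227 = 0.032256

0.0323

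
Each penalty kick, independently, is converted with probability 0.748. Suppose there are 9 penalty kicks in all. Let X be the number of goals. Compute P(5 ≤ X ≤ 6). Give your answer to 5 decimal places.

X ~ Binomial(9, 0.748); P(5 ≤ X ≤ 6) = Σ C(9,k) p^k (1−p)^(9−k) over k:
  k=5: C(9,5)·0.748^5·0.252^4 = 0.1189818
  k=6: C(9,6)·0.748^6·0.252^3 = 0.2354456
Total = 0.3544274

0.35443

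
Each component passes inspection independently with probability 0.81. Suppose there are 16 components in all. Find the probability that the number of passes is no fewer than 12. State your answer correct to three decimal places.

0.827

X ~ Binomial(16, 0.81); P(X ≥ 12) = Σ C(16,k) p^k (1−p)^(16−k) over k:
  k=12: C(16,12)·0.81^12·0.19^4 = 0.18919
  k=13: C(16,13)·0.81^13·0.19^3 = 0.24817
  k=14: C(16,14)·0.81^14·0.19^2 = 0.22671
  k=15: C(16,15)·0.81^15·0.19^1 = 0.12887
  k=16: C(16,16)·0.81^16·0.19^0 = 0.03434
Total = 0.82729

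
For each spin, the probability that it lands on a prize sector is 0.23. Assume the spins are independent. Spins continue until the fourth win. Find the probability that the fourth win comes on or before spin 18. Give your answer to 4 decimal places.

0.6218

Finishing within 18 spins ⇔ at least 4 successes in the first 18. With X ~ Binomial(18, 0.23), P(Y ≤ 18) = 1 − P(X ≤ 3).
  k=0: C(18,0)·0.23^0·0.77^18 = 0.009054
  k=1: C(18,1)·0.23^1·0.77^17 = 0.048679
  k=2: C(18,2)·0.23^2·0.77^16 = 0.123594
  k=3: C(18,3)·0.23^3·0.77^15 = 0.196895
1 − 0.378222 = 0.621778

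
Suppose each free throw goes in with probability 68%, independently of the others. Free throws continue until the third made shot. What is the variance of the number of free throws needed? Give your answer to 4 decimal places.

Y = total free throws until the third success; negative binomial with r=3, p=0.68.
Var(Y) = r(1−p)/p² = 3·0.32 / 0.68² = 2.076125

2.0761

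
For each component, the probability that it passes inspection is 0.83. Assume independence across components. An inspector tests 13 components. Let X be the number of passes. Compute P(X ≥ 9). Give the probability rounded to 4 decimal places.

X ~ Binomial(13, 0.83); P(X ≥ 9) = Σ C(13,k) p^k (1−p)^(13−k) over k:
  k=9: C(13,9)·0.83^9·0.17^4 = 0.111636
  k=10: C(13,10)·0.83^10·0.17^3 = 0.218019
  k=11: C(13,11)·0.83^11·0.17^2 = 0.290303
  k=12: C(13,12)·0.83^12·0.17^1 = 0.236227
  k=13: C(13,13)·0.83^13·0.17^0 = 0.088719
Total = 0.944903

0.9449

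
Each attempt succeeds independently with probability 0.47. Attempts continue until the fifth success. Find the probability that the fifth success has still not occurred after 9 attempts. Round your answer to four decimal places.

Needing more than 9 attempts ⇔ fewer than 5 successes in the first 9. With X ~ Binomial(9, 0.47), P(Y > 9) = P(X ≤ 4).
  k=0: C(9,0)·0.47^0·0.53^9 = 0.003300
  k=1: C(9,1)·0.47^1·0.53^8 = 0.026336
  k=2: C(9,2)·0.47^2·0.53^7 = 0.093418
  k=3: C(9,3)·0.47^3·0.53^6 = 0.193298
  k=4: C(9,4)·0.47^4·0.53^5 = 0.257123
P(X ≤ 4) = 0.573475

0.5735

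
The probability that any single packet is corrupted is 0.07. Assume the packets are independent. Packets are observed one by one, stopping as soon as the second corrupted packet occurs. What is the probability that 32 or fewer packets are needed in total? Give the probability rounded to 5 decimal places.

0.66578

Finishing within 32 packets ⇔ at least 2 successes in the first 32. With X ~ Binomial(32, 0.07), P(Y ≤ 32) = 1 − P(X ≤ 1).
  k=0: C(32,0)·0.07^0·0.93^32 = 0.0980515
  k=1: C(32,1)·0.07^1·0.93^31 = 0.2361671
1 − 0.3342186 = 0.6657814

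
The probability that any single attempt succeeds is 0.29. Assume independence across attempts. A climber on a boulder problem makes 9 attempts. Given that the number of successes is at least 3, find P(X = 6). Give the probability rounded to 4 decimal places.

0.0350

X ~ Binomial(9, 0.29). Want P(X=6 | X≥3) = P(X=6) / P(X≥3).
P(X=6) = C(9,6)·0.29^6·0.71^3 = 0.017883
P(X≥3) = 1 − 0.045849 − 0.168542 − 0.275364 = 0.510246
Ratio = 0.017883 / 0.510246 = 0.035048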